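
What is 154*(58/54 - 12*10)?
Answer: -494494/27 ≈ -18315.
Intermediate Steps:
154*(58/54 - 12*10) = 154*(58*(1/54) - 120) = 154*(29/27 - 120) = 154*(-3211/27) = -494494/27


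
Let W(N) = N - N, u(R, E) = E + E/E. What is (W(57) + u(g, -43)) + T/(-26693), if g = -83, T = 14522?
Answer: -1135628/26693 ≈ -42.544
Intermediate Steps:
u(R, E) = 1 + E (u(R, E) = E + 1 = 1 + E)
W(N) = 0
(W(57) + u(g, -43)) + T/(-26693) = (0 + (1 - 43)) + 14522/(-26693) = (0 - 42) + 14522*(-1/26693) = -42 - 14522/26693 = -1135628/26693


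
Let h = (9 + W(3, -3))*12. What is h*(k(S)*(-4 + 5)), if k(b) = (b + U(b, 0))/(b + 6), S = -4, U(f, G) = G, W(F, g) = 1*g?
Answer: -144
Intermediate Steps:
W(F, g) = g
k(b) = b/(6 + b) (k(b) = (b + 0)/(b + 6) = b/(6 + b))
h = 72 (h = (9 - 3)*12 = 6*12 = 72)
h*(k(S)*(-4 + 5)) = 72*((-4/(6 - 4))*(-4 + 5)) = 72*(-4/2*1) = 72*(-4*½*1) = 72*(-2*1) = 72*(-2) = -144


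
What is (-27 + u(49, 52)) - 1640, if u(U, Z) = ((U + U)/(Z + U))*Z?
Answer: -163271/101 ≈ -1616.5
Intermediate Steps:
u(U, Z) = 2*U*Z/(U + Z) (u(U, Z) = ((2*U)/(U + Z))*Z = (2*U/(U + Z))*Z = 2*U*Z/(U + Z))
(-27 + u(49, 52)) - 1640 = (-27 + 2*49*52/(49 + 52)) - 1640 = (-27 + 2*49*52/101) - 1640 = (-27 + 2*49*52*(1/101)) - 1640 = (-27 + 5096/101) - 1640 = 2369/101 - 1640 = -163271/101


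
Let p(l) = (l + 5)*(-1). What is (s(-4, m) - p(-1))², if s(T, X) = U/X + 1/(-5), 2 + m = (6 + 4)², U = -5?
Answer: 3374569/240100 ≈ 14.055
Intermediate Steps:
p(l) = -5 - l (p(l) = (5 + l)*(-1) = -5 - l)
m = 98 (m = -2 + (6 + 4)² = -2 + 10² = -2 + 100 = 98)
s(T, X) = -⅕ - 5/X (s(T, X) = -5/X + 1/(-5) = -5/X + 1*(-⅕) = -5/X - ⅕ = -⅕ - 5/X)
(s(-4, m) - p(-1))² = ((⅕)*(-25 - 1*98)/98 - (-5 - 1*(-1)))² = ((⅕)*(1/98)*(-25 - 98) - (-5 + 1))² = ((⅕)*(1/98)*(-123) - 1*(-4))² = (-123/490 + 4)² = (1837/490)² = 3374569/240100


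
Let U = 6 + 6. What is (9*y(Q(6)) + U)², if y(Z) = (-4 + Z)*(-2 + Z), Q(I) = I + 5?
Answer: 335241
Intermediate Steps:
Q(I) = 5 + I
U = 12
(9*y(Q(6)) + U)² = (9*(8 + (5 + 6)² - 6*(5 + 6)) + 12)² = (9*(8 + 11² - 6*11) + 12)² = (9*(8 + 121 - 66) + 12)² = (9*63 + 12)² = (567 + 12)² = 579² = 335241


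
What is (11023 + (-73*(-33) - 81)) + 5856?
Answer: 19207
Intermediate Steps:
(11023 + (-73*(-33) - 81)) + 5856 = (11023 + (2409 - 81)) + 5856 = (11023 + 2328) + 5856 = 13351 + 5856 = 19207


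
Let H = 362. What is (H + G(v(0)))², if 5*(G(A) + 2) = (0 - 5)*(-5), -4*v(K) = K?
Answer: 133225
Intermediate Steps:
v(K) = -K/4
G(A) = 3 (G(A) = -2 + ((0 - 5)*(-5))/5 = -2 + (-5*(-5))/5 = -2 + (⅕)*25 = -2 + 5 = 3)
(H + G(v(0)))² = (362 + 3)² = 365² = 133225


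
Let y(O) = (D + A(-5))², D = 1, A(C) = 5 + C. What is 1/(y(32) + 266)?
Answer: 1/267 ≈ 0.0037453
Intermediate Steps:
y(O) = 1 (y(O) = (1 + (5 - 5))² = (1 + 0)² = 1² = 1)
1/(y(32) + 266) = 1/(1 + 266) = 1/267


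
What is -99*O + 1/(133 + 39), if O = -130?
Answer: 2213641/172 ≈ 12870.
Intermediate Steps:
-99*O + 1/(133 + 39) = -99*(-130) + 1/(133 + 39) = 12870 + 1/172 = 2213641/172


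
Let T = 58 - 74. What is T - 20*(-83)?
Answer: 1644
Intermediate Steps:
T = -16
T - 20*(-83) = -16 - 20*(-83) = -16 + 1660 = 1644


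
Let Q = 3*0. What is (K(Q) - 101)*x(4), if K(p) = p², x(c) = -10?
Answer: 1010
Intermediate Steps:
Q = 0
(K(Q) - 101)*x(4) = (0² - 101)*(-10) = (0 - 101)*(-10) = -101*(-10) = 1010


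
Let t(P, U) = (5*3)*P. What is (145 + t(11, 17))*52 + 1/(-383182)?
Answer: 6176893839/383182 ≈ 16120.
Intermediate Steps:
t(P, U) = 15*P
(145 + t(11, 17))*52 + 1/(-383182) = (145 + 15*11)*52 + 1/(-383182) = (145 + 165)*52 - 1/383182 = 310*52 - 1/383182 = 16120 - 1/383182 = 6176893839/383182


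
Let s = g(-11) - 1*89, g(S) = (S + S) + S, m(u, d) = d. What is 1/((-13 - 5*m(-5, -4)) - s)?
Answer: 1/129 ≈ 0.0077519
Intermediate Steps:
g(S) = 3*S (g(S) = 2*S + S = 3*S)
s = -122 (s = 3*(-11) - 1*89 = -33 - 89 = -122)
1/((-13 - 5*m(-5, -4)) - s) = 1/((-13 - 5*(-4)) - 1*(-122)) = 1/((-13 + 20) + 122) = 1/(7 + 122) = 1/129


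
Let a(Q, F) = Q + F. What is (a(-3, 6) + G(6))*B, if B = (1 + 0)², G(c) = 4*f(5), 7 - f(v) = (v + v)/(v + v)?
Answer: 27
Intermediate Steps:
f(v) = 6 (f(v) = 7 - (v + v)/(v + v) = 7 - 2*v/(2*v) = 7 - 2*v*1/(2*v) = 7 - 1*1 = 7 - 1 = 6)
a(Q, F) = F + Q
G(c) = 24 (G(c) = 4*6 = 24)
B = 1 (B = 1² = 1)
(a(-3, 6) + G(6))*B = ((6 - 3) + 24)*1 = (3 + 24)*1 = 27*1 = 27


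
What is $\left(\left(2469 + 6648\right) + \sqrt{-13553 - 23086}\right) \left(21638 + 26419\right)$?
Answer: $438135669 + 144171 i \sqrt{4071} \approx 4.3814 \cdot 10^{8} + 9.1987 \cdot 10^{6} i$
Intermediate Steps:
$\left(\left(2469 + 6648\right) + \sqrt{-13553 - 23086}\right) \left(21638 + 26419\right) = \left(9117 + \sqrt{-36639}\right) 48057 = \left(9117 + 3 i \sqrt{4071}\right) 48057 = 438135669 + 144171 i \sqrt{4071}$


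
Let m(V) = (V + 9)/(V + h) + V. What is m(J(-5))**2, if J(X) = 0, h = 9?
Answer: 1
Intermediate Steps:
m(V) = 1 + V (m(V) = (V + 9)/(V + 9) + V = (9 + V)/(9 + V) + V = 1 + V)
m(J(-5))**2 = (1 + 0)**2 = 1**2 = 1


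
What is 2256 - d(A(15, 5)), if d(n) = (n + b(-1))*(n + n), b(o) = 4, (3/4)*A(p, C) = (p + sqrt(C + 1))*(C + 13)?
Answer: -266736 - 34752*sqrt(6) ≈ -3.5186e+5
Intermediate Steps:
A(p, C) = 4*(13 + C)*(p + sqrt(1 + C))/3 (A(p, C) = 4*((p + sqrt(C + 1))*(C + 13))/3 = 4*((p + sqrt(1 + C))*(13 + C))/3 = 4*((13 + C)*(p + sqrt(1 + C)))/3 = 4*(13 + C)*(p + sqrt(1 + C))/3)
d(n) = 2*n*(4 + n) (d(n) = (n + 4)*(n + n) = (4 + n)*(2*n) = 2*n*(4 + n))
2256 - d(A(15, 5)) = 2256 - 2*((52/3)*15 + 52*sqrt(1 + 5)/3 + (4/3)*5*15 + (4/3)*5*sqrt(1 + 5))*(4 + ((52/3)*15 + 52*sqrt(1 + 5)/3 + (4/3)*5*15 + (4/3)*5*sqrt(1 + 5))) = 2256 - 2*(260 + 52*sqrt(6)/3 + 100 + (4/3)*5*sqrt(6))*(4 + (260 + 52*sqrt(6)/3 + 100 + (4/3)*5*sqrt(6))) = 2256 - 2*(260 + 52*sqrt(6)/3 + 100 + 20*sqrt(6)/3)*(4 + (260 + 52*sqrt(6)/3 + 100 + 20*sqrt(6)/3)) = 2256 - 2*(360 + 24*sqrt(6))*(4 + (360 + 24*sqrt(6))) = 2256 - 2*(360 + 24*sqrt(6))*(364 + 24*sqrt(6))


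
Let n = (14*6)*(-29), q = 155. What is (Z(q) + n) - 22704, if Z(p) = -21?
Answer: -25161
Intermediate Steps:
n = -2436 (n = 84*(-29) = -2436)
(Z(q) + n) - 22704 = (-21 - 2436) - 22704 = -2457 - 22704 = -25161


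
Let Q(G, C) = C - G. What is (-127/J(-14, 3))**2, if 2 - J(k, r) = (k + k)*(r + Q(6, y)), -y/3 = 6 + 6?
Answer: 16129/1188100 ≈ 0.013575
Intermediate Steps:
y = -36 (y = -3*(6 + 6) = -3*12 = -36)
J(k, r) = 2 - 2*k*(-42 + r) (J(k, r) = 2 - (k + k)*(r + (-36 - 1*6)) = 2 - 2*k*(r + (-36 - 6)) = 2 - 2*k*(r - 42) = 2 - 2*k*(-42 + r))
(-127/J(-14, 3))**2 = (-127/(2 + 84*(-14) - 2*(-14)*3))**2 = (-127/(2 - 1176 + 84))**2 = (-127/(-1090))**2 = (-127*(-1/1090))**2 = (127/1090)**2 = 16129/1188100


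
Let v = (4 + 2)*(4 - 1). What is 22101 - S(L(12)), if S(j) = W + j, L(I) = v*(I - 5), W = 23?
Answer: 21952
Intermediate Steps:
v = 18 (v = 6*3 = 18)
L(I) = -90 + 18*I (L(I) = 18*(I - 5) = 18*(-5 + I) = -90 + 18*I)
S(j) = 23 + j
22101 - S(L(12)) = 22101 - (23 + (-90 + 18*12)) = 22101 - (23 + (-90 + 216)) = 22101 - (23 + 126) = 22101 - 1*149 = 22101 - 149 = 21952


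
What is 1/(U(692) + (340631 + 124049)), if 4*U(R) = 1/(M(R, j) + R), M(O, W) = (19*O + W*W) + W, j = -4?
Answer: 55408/25746989441 ≈ 2.1520e-6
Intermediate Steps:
M(O, W) = W + W**2 + 19*O (M(O, W) = (19*O + W**2) + W = (W**2 + 19*O) + W = W + W**2 + 19*O)
U(R) = 1/(4*(12 + 20*R)) (U(R) = 1/(4*((-4 + (-4)**2 + 19*R) + R)) = 1/(4*((-4 + 16 + 19*R) + R)) = 1/(4*((12 + 19*R) + R)) = 1/(4*(12 + 20*R)))
1/(U(692) + (340631 + 124049)) = 1/(1/(16*(3 + 5*692)) + (340631 + 124049)) = 1/(1/(16*(3 + 3460)) + 464680) = 1/((1/16)/3463 + 464680) = 1/((1/16)*(1/3463) + 464680) = 1/(1/55408 + 464680) = 1/(25746989441/55408) = 55408/25746989441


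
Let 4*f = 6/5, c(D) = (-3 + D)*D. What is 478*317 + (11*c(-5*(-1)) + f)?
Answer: 1516363/10 ≈ 1.5164e+5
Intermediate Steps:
c(D) = D*(-3 + D)
f = 3/10 (f = (6/5)/4 = (6*(⅕))/4 = (¼)*(6/5) = 3/10 ≈ 0.30000)
478*317 + (11*c(-5*(-1)) + f) = 478*317 + (11*((-5*(-1))*(-3 - 5*(-1))) + 3/10) = 151526 + (11*(5*(-3 + 5)) + 3/10) = 151526 + (11*(5*2) + 3/10) = 151526 + (11*10 + 3/10) = 151526 + (110 + 3/10) = 151526 + 1103/10 = 1516363/10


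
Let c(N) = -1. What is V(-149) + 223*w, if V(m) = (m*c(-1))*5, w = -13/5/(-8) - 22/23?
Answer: 555837/920 ≈ 604.17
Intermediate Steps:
w = -581/920 (w = -13*⅕*(-⅛) - 22*1/23 = -13/5*(-⅛) - 22/23 = 13/40 - 22/23 = -581/920 ≈ -0.63152)
V(m) = -5*m (V(m) = (m*(-1))*5 = -m*5 = -5*m)
V(-149) + 223*w = -5*(-149) + 223*(-581/920) = 745 - 129563/920 = 555837/920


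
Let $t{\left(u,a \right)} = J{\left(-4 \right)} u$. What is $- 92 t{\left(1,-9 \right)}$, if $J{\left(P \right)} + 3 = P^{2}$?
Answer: $-1196$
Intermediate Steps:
$J{\left(P \right)} = -3 + P^{2}$
$t{\left(u,a \right)} = 13 u$ ($t{\left(u,a \right)} = \left(-3 + \left(-4\right)^{2}\right) u = \left(-3 + 16\right) u = 13 u$)
$- 92 t{\left(1,-9 \right)} = - 92 \cdot 13 \cdot 1 = \left(-92\right) 13 = -1196$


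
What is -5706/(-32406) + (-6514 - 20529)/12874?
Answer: -133816069/69532474 ≈ -1.9245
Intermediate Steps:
-5706/(-32406) + (-6514 - 20529)/12874 = -5706*(-1/32406) - 27043*1/12874 = 951/5401 - 27043/12874 = -133816069/69532474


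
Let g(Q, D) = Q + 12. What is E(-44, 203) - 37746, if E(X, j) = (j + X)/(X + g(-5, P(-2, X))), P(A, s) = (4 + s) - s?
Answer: -1396761/37 ≈ -37750.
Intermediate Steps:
P(A, s) = 4
g(Q, D) = 12 + Q
E(X, j) = (X + j)/(7 + X) (E(X, j) = (j + X)/(X + (12 - 5)) = (X + j)/(X + 7) = (X + j)/(7 + X))
E(-44, 203) - 37746 = (-44 + 203)/(7 - 44) - 37746 = 159/(-37) - 37746 = -1/37*159 - 37746 = -159/37 - 37746 = -1396761/37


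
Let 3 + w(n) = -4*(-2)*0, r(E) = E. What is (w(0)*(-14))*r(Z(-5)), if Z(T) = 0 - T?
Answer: 210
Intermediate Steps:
Z(T) = -T
w(n) = -3 (w(n) = -3 - 4*(-2)*0 = -3 + 8*0 = -3 + 0 = -3)
(w(0)*(-14))*r(Z(-5)) = (-3*(-14))*(-1*(-5)) = 42*5 = 210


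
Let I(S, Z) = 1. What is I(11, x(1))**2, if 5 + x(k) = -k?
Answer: 1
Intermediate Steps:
x(k) = -5 - k
I(11, x(1))**2 = 1**2 = 1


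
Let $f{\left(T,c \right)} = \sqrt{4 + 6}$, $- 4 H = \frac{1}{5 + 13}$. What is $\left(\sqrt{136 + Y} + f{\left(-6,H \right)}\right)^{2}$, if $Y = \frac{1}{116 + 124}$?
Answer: $\frac{35041}{240} + \frac{\sqrt{195846}}{6} \approx 219.76$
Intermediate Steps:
$Y = \frac{1}{240} \approx 0.0041667$
$H = - \frac{1}{72}$ ($H = - \frac{1}{4 \left(5 + 13\right)} = - \frac{1}{4 \cdot 18} = \left(- \frac{1}{4}\right) \frac{1}{18} = - \frac{1}{72} \approx -0.013889$)
$f{\left(T,c \right)} = \sqrt{10}$
$\left(\sqrt{136 + Y} + f{\left(-6,H \right)}\right)^{2} = \left(\sqrt{136 + \frac{1}{240}} + \sqrt{10}\right)^{2} = \left(\sqrt{\frac{32641}{240}} + \sqrt{10}\right)^{2} = \left(\frac{\sqrt{489615}}{60} + \sqrt{10}\right)^{2} = \left(\sqrt{10} + \frac{\sqrt{489615}}{60}\right)^{2}$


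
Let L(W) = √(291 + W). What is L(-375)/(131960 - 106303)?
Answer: 2*I*√21/25657 ≈ 0.00035722*I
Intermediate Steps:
L(-375)/(131960 - 106303) = √(291 - 375)/(131960 - 106303) = √(-84)/25657 = (2*I*√21)*(1/25657) = 2*I*√21/25657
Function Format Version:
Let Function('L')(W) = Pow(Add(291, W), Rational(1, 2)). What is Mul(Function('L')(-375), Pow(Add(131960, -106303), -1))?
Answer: Mul(Rational(2, 25657), I, Pow(21, Rational(1, 2))) ≈ Mul(0.00035722, I)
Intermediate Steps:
Mul(Function('L')(-375), Pow(Add(131960, -106303), -1)) = Mul(Pow(Add(291, -375), Rational(1, 2)), Pow(Add(131960, -106303), -1)) = Mul(Pow(-84, Rational(1, 2)), Pow(25657, -1)) = Mul(Mul(2, I, Pow(21, Rational(1, 2))), Rational(1, 25657)) = Mul(Rational(2, 25657), I, Pow(21, Rational(1, 2)))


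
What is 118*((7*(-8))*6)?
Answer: -39648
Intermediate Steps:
118*((7*(-8))*6) = 118*(-56*6) = 118*(-336) = -39648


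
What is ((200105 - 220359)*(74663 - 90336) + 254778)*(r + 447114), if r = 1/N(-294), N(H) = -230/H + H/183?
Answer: 1049860646110502040/7391 ≈ 1.4205e+14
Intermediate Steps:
N(H) = -230/H + H/183 (N(H) = -230/H + H*(1/183) = -230/H + H/183)
r = -8967/7391 (r = 1/(-230/(-294) + (1/183)*(-294)) = 1/(-230*(-1/294) - 98/61) = 1/(115/147 - 98/61) = 1/(-7391/8967) = -8967/7391 ≈ -1.2132)
((200105 - 220359)*(74663 - 90336) + 254778)*(r + 447114) = ((200105 - 220359)*(74663 - 90336) + 254778)*(-8967/7391 + 447114) = (-20254*(-15673) + 254778)*(3304610607/7391) = (317440942 + 254778)*(3304610607/7391) = 317695720*(3304610607/7391) = 1049860646110502040/7391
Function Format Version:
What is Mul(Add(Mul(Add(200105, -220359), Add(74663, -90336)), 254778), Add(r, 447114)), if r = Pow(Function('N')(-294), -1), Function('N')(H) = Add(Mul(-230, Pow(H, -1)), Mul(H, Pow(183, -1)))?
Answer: Rational(1049860646110502040, 7391) ≈ 1.4205e+14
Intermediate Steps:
Function('N')(H) = Add(Mul(-230, Pow(H, -1)), Mul(Rational(1, 183), H)) (Function('N')(H) = Add(Mul(-230, Pow(H, -1)), Mul(H, Rational(1, 183))) = Add(Mul(-230, Pow(H, -1)), Mul(Rational(1, 183), H)))
r = Rational(-8967, 7391) (r = Pow(Add(Mul(-230, Pow(-294, -1)), Mul(Rational(1, 183), -294)), -1) = Pow(Add(Mul(-230, Rational(-1, 294)), Rational(-98, 61)), -1) = Pow(Add(Rational(115, 147), Rational(-98, 61)), -1) = Pow(Rational(-7391, 8967), -1) = Rational(-8967, 7391) ≈ -1.2132)
Mul(Add(Mul(Add(200105, -220359), Add(74663, -90336)), 254778), Add(r, 447114)) = Mul(Add(Mul(Add(200105, -220359), Add(74663, -90336)), 254778), Add(Rational(-8967, 7391), 447114)) = Mul(Add(Mul(-20254, -15673), 254778), Rational(3304610607, 7391)) = Mul(Add(317440942, 254778), Rational(3304610607, 7391)) = Mul(317695720, Rational(3304610607, 7391)) = Rational(1049860646110502040, 7391)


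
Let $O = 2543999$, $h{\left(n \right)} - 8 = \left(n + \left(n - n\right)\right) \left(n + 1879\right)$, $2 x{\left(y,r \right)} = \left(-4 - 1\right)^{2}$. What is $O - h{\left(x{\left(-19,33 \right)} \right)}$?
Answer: $\frac{10081389}{4} \approx 2.5203 \cdot 10^{6}$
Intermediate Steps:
$x{\left(y,r \right)} = \frac{25}{2}$ ($x{\left(y,r \right)} = \frac{\left(-4 - 1\right)^{2}}{2} = \frac{\left(-5\right)^{2}}{2} = \frac{1}{2} \cdot 25 = \frac{25}{2}$)
$h{\left(n \right)} = 8 + n \left(1879 + n\right)$ ($h{\left(n \right)} = 8 + \left(n + \left(n - n\right)\right) \left(n + 1879\right) = 8 + \left(n + 0\right) \left(1879 + n\right) = 8 + n \left(1879 + n\right)$)
$O - h{\left(x{\left(-19,33 \right)} \right)} = 2543999 - \left(8 + \left(\frac{25}{2}\right)^{2} + 1879 \cdot \frac{25}{2}\right) = 2543999 - \left(8 + \frac{625}{4} + \frac{46975}{2}\right) = 2543999 - \frac{94607}{4} = \frac{10081389}{4}$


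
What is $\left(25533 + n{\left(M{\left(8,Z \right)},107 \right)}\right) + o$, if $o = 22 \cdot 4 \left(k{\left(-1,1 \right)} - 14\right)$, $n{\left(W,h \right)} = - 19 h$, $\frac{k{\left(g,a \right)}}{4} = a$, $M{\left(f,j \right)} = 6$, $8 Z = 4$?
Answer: $22620$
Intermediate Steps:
$Z = \frac{1}{2}$ ($Z = \frac{1}{8} \cdot 4 = \frac{1}{2} \approx 0.5$)
$k{\left(g,a \right)} = 4 a$
$o = -880$ ($o = 22 \cdot 4 \left(4 \cdot 1 - 14\right) = 88 \left(4 - 14\right) = 88 \left(-10\right) = -880$)
$\left(25533 + n{\left(M{\left(8,Z \right)},107 \right)}\right) + o = \left(25533 - 2033\right) - 880 = 23500 - 880 = 22620$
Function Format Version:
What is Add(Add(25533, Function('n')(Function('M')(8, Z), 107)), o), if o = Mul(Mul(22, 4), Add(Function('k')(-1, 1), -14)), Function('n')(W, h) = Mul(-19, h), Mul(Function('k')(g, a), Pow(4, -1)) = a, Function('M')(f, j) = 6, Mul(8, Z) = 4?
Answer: 22620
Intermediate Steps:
Z = Rational(1, 2) (Z = Mul(Rational(1, 8), 4) = Rational(1, 2) ≈ 0.50000)
Function('k')(g, a) = Mul(4, a)
o = -880 (o = Mul(Mul(22, 4), Add(Mul(4, 1), -14)) = Mul(88, Add(4, -14)) = Mul(88, -10) = -880)
Add(Add(25533, Function('n')(Function('M')(8, Z), 107)), o) = Add(Add(25533, Mul(-19, 107)), -880) = Add(Add(25533, -2033), -880) = Add(23500, -880) = 22620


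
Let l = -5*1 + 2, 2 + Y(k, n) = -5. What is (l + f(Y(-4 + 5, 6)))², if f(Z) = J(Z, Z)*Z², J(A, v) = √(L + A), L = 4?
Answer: (3 - 49*I*√3)² ≈ -7194.0 - 509.22*I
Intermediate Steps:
J(A, v) = √(4 + A)
Y(k, n) = -7 (Y(k, n) = -2 - 5 = -7)
l = -3 (l = -5 + 2 = -3)
f(Z) = Z²*√(4 + Z) (f(Z) = √(4 + Z)*Z² = Z²*√(4 + Z))
(l + f(Y(-4 + 5, 6)))² = (-3 + (-7)²*√(4 - 7))² = (-3 + 49*√(-3))² = (-3 + 49*(I*√3))² = (-3 + 49*I*√3)²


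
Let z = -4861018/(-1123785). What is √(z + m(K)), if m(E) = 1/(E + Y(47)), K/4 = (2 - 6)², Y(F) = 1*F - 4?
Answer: √6964225514214605/40081665 ≈ 2.0820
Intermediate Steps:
Y(F) = -4 + F (Y(F) = F - 4 = -4 + F)
z = 4861018/1123785 (z = -4861018*(-1/1123785) = 4861018/1123785 ≈ 4.3256)
K = 64 (K = 4*(2 - 6)² = 4*(-4)² = 4*16 = 64)
m(E) = 1/(43 + E) (m(E) = 1/(E + (-4 + 47)) = 1/(E + 43) = 1/(43 + E))
√(z + m(K)) = √(4861018/1123785 + 1/(43 + 64)) = √(4861018/1123785 + 1/107) = √(521252711/120244995) = √6964225514214605/40081665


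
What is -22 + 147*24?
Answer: 3506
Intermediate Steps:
-22 + 147*24 = -22 + 3528 = 3506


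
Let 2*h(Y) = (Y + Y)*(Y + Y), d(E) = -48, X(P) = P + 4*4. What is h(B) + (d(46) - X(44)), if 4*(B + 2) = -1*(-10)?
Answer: -215/2 ≈ -107.50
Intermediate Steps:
X(P) = 16 + P (X(P) = P + 16 = 16 + P)
B = ½ (B = -2 + (-1*(-10))/4 = -2 + (¼)*10 = -2 + 5/2 = ½ ≈ 0.50000)
h(Y) = 2*Y² (h(Y) = ((Y + Y)*(Y + Y))/2 = ((2*Y)*(2*Y))/2 = (4*Y²)/2 = 2*Y²)
h(B) + (d(46) - X(44)) = 2*(½)² + (-48 - (16 + 44)) = 2*(¼) + (-48 - 1*60) = ½ + (-48 - 60) = ½ - 108 = -215/2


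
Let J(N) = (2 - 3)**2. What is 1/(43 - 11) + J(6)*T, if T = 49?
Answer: 1569/32 ≈ 49.031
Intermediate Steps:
J(N) = 1 (J(N) = (-1)**2 = 1)
1/(43 - 11) + J(6)*T = 1/(43 - 11) + 1*49 = 1/32 + 49 = 1569/32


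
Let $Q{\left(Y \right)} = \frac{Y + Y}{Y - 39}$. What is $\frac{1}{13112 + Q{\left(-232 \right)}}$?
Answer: $\frac{271}{3553816} \approx 7.6256 \cdot 10^{-5}$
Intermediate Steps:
$Q{\left(Y \right)} = \frac{2 Y}{-39 + Y}$
$\frac{1}{13112 + Q{\left(-232 \right)}} = \frac{1}{13112 + 2 \left(-232\right) \frac{1}{-39 - 232}} = \frac{1}{13112 + 2 \left(-232\right) \frac{1}{-271}} = \frac{1}{13112 + 2 \left(-232\right) \left(- \frac{1}{271}\right)} = \frac{1}{13112 + \frac{464}{271}} = \frac{1}{\frac{3553816}{271}} = \frac{271}{3553816}$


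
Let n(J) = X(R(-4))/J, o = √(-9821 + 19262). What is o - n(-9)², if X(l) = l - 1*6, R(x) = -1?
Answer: -49/81 + 3*√1049 ≈ 96.560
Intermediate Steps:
o = 3*√1049 (o = √9441 = 3*√1049 ≈ 97.165)
X(l) = -6 + l (X(l) = l - 6 = -6 + l)
n(J) = -7/J (n(J) = (-6 - 1)/J = -7/J)
o - n(-9)² = 3*√1049 - (-7/(-9))² = 3*√1049 - (-7*(-⅑))² = 3*√1049 - (7/9)² = 3*√1049 - 1*49/81 = 3*√1049 - 49/81 = -49/81 + 3*√1049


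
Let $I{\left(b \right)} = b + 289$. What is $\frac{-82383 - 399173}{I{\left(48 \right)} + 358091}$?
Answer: $- \frac{120389}{89607} \approx -1.3435$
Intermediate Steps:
$I{\left(b \right)} = 289 + b$
$\frac{-82383 - 399173}{I{\left(48 \right)} + 358091} = \frac{-82383 - 399173}{\left(289 + 48\right) + 358091} = - \frac{481556}{337 + 358091} = - \frac{481556}{358428} = \left(-481556\right) \frac{1}{358428} = - \frac{120389}{89607}$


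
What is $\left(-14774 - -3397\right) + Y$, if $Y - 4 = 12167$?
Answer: $794$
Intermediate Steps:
$Y = 12171$ ($Y = 4 + 12167 = 12171$)
$\left(-14774 - -3397\right) + Y = \left(-14774 - -3397\right) + 12171 = \left(-14774 + 3397\right) + 12171 = -11377 + 12171 = 794$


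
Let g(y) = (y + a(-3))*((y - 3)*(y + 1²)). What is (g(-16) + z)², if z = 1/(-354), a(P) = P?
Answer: 3674547781921/125316 ≈ 2.9322e+7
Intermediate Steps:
g(y) = (-3 + y)²*(1 + y) (g(y) = (y - 3)*((y - 3)*(y + 1²)) = (-3 + y)*((-3 + y)*(y + 1)) = (-3 + y)*((-3 + y)*(1 + y)) = (-3 + y)*((1 + y)*(-3 + y)) = (-3 + y)²*(1 + y))
z = -1/354 ≈ -0.0028249
(g(-16) + z)² = ((9 + (-16)³ - 5*(-16)² + 3*(-16)) - 1/354)² = ((9 - 4096 - 5*256 - 48) - 1/354)² = ((9 - 4096 - 1280 - 48) - 1/354)² = (-5415 - 1/354)² = (-1916911/354)² = 3674547781921/125316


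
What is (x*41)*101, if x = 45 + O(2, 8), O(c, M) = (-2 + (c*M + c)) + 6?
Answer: 277447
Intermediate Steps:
O(c, M) = 4 + c + M*c (O(c, M) = (-2 + (M*c + c)) + 6 = (-2 + (c + M*c)) + 6 = (-2 + c + M*c) + 6 = 4 + c + M*c)
x = 67 (x = 45 + (4 + 2 + 8*2) = 45 + (4 + 2 + 16) = 45 + 22 = 67)
(x*41)*101 = (67*41)*101 = 2747*101 = 277447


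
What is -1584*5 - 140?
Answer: -8060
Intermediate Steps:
-1584*5 - 140 = -66*120 - 140 = -7920 - 140 = -8060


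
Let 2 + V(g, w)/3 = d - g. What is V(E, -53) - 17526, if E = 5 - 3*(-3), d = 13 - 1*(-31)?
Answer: -17442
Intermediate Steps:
d = 44 (d = 13 + 31 = 44)
E = 14 (E = 5 + 9 = 14)
V(g, w) = 126 - 3*g (V(g, w) = -6 + 3*(44 - g) = -6 + (132 - 3*g) = 126 - 3*g)
V(E, -53) - 17526 = (126 - 3*14) - 17526 = (126 - 42) - 17526 = 84 - 17526 = -17442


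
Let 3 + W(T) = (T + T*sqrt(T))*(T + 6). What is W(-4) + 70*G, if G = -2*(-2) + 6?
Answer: 689 - 16*I ≈ 689.0 - 16.0*I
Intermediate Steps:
W(T) = -3 + (6 + T)*(T + T**(3/2)) (W(T) = -3 + (T + T*sqrt(T))*(T + 6) = -3 + (T + T**(3/2))*(6 + T) = -3 + (6 + T)*(T + T**(3/2)))
G = 10 (G = 4 + 6 = 10)
W(-4) + 70*G = (-3 + (-4)**2 + (-4)**(5/2) + 6*(-4) + 6*(-4)**(3/2)) + 70*10 = (-3 + 16 + 32*I - 24 + 6*(-8*I)) + 700 = (-3 + 16 + 32*I - 24 - 48*I) + 700 = (-11 - 16*I) + 700 = 689 - 16*I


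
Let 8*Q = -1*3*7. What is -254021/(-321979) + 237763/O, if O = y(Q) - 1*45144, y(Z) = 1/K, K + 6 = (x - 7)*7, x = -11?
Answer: -1227358006825/274096536973 ≈ -4.4778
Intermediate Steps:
K = -132 (K = -6 + (-11 - 7)*7 = -6 - 18*7 = -6 - 126 = -132)
Q = -21/8 (Q = (-1*3*7)/8 = (-3*7)/8 = (⅛)*(-21) = -21/8 ≈ -2.6250)
y(Z) = -1/132 (y(Z) = 1/(-132) = -1/132)
O = -5959009/132 (O = -1/132 - 1*45144 = -1/132 - 45144 = -5959009/132 ≈ -45144.)
-254021/(-321979) + 237763/O = -254021/(-321979) + 237763/(-5959009/132) = -254021*(-1/321979) + 237763*(-132/5959009) = 254021/321979 - 31384716/5959009 = -1227358006825/274096536973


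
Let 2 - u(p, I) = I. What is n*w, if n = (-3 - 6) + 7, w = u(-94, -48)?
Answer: -100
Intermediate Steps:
u(p, I) = 2 - I
w = 50 (w = 2 - 1*(-48) = 2 + 48 = 50)
n = -2 (n = -9 + 7 = -2)
n*w = -2*50 = -100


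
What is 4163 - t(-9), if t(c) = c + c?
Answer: 4181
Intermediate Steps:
t(c) = 2*c
4163 - t(-9) = 4163 - 2*(-9) = 4163 - 1*(-18) = 4163 + 18 = 4181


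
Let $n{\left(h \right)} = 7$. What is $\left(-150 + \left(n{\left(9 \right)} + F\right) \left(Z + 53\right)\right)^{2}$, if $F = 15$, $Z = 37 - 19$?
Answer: $1993744$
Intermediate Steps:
$Z = 18$ ($Z = 37 - 19 = 18$)
$\left(-150 + \left(n{\left(9 \right)} + F\right) \left(Z + 53\right)\right)^{2} = \left(-150 + \left(7 + 15\right) \left(18 + 53\right)\right)^{2} = \left(-150 + 22 \cdot 71\right)^{2} = \left(-150 + 1562\right)^{2} = 1412^{2} = 1993744$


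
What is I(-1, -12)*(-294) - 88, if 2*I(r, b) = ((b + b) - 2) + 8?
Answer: 2558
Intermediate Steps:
I(r, b) = 3 + b (I(r, b) = (((b + b) - 2) + 8)/2 = ((2*b - 2) + 8)/2 = ((-2 + 2*b) + 8)/2 = (6 + 2*b)/2 = 3 + b)
I(-1, -12)*(-294) - 88 = (3 - 12)*(-294) - 88 = -9*(-294) - 88 = 2646 - 88 = 2558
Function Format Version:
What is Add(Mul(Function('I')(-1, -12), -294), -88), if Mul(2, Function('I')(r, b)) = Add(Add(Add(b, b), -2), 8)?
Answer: 2558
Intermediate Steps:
Function('I')(r, b) = Add(3, b) (Function('I')(r, b) = Mul(Rational(1, 2), Add(Add(Add(b, b), -2), 8)) = Mul(Rational(1, 2), Add(Add(Mul(2, b), -2), 8)) = Mul(Rational(1, 2), Add(Add(-2, Mul(2, b)), 8)) = Mul(Rational(1, 2), Add(6, Mul(2, b))) = Add(3, b))
Add(Mul(Function('I')(-1, -12), -294), -88) = Add(Mul(Add(3, -12), -294), -88) = Add(Mul(-9, -294), -88) = Add(2646, -88) = 2558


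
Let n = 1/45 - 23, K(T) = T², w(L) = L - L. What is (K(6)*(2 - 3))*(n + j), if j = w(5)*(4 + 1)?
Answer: 4136/5 ≈ 827.20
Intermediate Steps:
w(L) = 0
n = -1034/45 (n = 1/45 - 23 = -1034/45 ≈ -22.978)
j = 0 (j = 0*(4 + 1) = 0*5 = 0)
(K(6)*(2 - 3))*(n + j) = (6²*(2 - 3))*(-1034/45 + 0) = (36*(-1))*(-1034/45) = -36*(-1034/45) = 4136/5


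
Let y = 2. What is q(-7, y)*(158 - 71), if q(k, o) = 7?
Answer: 609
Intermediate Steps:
q(-7, y)*(158 - 71) = 7*(158 - 71) = 7*87 = 609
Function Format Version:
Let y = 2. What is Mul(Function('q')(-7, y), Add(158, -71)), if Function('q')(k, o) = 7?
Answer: 609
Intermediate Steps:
Mul(Function('q')(-7, y), Add(158, -71)) = Mul(7, Add(158, -71)) = Mul(7, 87) = 609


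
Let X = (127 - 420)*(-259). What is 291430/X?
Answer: 291430/75887 ≈ 3.8403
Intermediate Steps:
X = 75887 (X = -293*(-259) = 75887)
291430/X = 291430/75887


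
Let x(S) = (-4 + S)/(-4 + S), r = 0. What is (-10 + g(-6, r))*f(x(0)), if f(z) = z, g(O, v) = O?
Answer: -16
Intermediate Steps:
x(S) = 1
(-10 + g(-6, r))*f(x(0)) = (-10 - 6)*1 = -16*1 = -16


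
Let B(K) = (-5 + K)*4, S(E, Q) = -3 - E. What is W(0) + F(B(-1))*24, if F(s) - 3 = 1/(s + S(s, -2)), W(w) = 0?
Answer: 64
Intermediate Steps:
B(K) = -20 + 4*K
F(s) = 8/3 (F(s) = 3 + 1/(s + (-3 - s)) = 3 + 1/(-3) = 3 - ⅓ = 8/3)
W(0) + F(B(-1))*24 = 0 + (8/3)*24 = 0 + 64 = 64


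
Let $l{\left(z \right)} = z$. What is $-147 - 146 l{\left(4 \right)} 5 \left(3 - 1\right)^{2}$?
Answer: $-11827$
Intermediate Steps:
$-147 - 146 l{\left(4 \right)} 5 \left(3 - 1\right)^{2} = -147 - 146 \cdot 4 \cdot 5 \left(3 - 1\right)^{2} = -147 - 146 \cdot 20 \cdot 2^{2} = -147 - 146 \cdot 20 \cdot 4 = -147 - 11680 = -11827$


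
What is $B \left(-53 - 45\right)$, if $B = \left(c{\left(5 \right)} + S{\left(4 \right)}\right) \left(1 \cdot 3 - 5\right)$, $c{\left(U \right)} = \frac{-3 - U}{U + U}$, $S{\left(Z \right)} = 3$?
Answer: $\frac{2156}{5} \approx 431.2$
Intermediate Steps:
$c{\left(U \right)} = \frac{-3 - U}{2 U}$
$B = - \frac{22}{5}$ ($B = \left(\frac{-3 - 5}{2 \cdot 5} + 3\right) \left(1 \cdot 3 - 5\right) = \left(\frac{1}{2} \cdot \frac{1}{5} \left(-3 - 5\right) + 3\right) \left(3 - 5\right) = \left(\frac{1}{2} \cdot \frac{1}{5} \left(-8\right) + 3\right) \left(-2\right) = \left(- \frac{4}{5} + 3\right) \left(-2\right) = \frac{11}{5} \left(-2\right) = - \frac{22}{5} \approx -4.4$)
$B \left(-53 - 45\right) = - \frac{22 \left(-53 - 45\right)}{5} = \left(- \frac{22}{5}\right) \left(-98\right) = \frac{2156}{5}$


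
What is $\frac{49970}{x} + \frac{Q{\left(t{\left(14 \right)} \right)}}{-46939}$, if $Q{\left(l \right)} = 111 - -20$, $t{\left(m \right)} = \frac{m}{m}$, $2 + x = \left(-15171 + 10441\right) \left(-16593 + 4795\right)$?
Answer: $- \frac{2482426324}{1309704604591} \approx -0.0018954$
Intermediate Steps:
$x = 55804538$ ($x = -2 + \left(-15171 + 10441\right) \left(-16593 + 4795\right) = -2 - -55804540 = -2 + 55804540 = 55804538$)
$t{\left(m \right)} = 1$
$Q{\left(l \right)} = 131$ ($Q{\left(l \right)} = 111 + 20 = 131$)
$\frac{49970}{x} + \frac{Q{\left(t{\left(14 \right)} \right)}}{-46939} = \frac{49970}{55804538} + \frac{131}{-46939} = 49970 \cdot \frac{1}{55804538} + 131 \left(- \frac{1}{46939}\right) = \frac{24985}{27902269} - \frac{131}{46939} = - \frac{2482426324}{1309704604591}$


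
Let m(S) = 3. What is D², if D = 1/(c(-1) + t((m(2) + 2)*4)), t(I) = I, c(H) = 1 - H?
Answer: 1/484 ≈ 0.0020661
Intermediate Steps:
D = 1/22 (D = 1/((1 - 1*(-1)) + (3 + 2)*4) = 1/((1 + 1) + 5*4) = 1/(2 + 20) = 1/22 ≈ 0.045455)
D² = (1/22)² = 1/484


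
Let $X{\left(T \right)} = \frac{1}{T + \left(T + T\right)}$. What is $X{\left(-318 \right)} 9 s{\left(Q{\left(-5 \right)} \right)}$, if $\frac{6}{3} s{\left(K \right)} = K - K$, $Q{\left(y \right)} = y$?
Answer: $0$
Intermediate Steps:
$s{\left(K \right)} = 0$ ($s{\left(K \right)} = \frac{K - K}{2} = \frac{1}{2} \cdot 0 = 0$)
$X{\left(T \right)} = \frac{1}{3 T}$ ($X{\left(T \right)} = \frac{1}{T + 2 T} = \frac{1}{3 T}$)
$X{\left(-318 \right)} 9 s{\left(Q{\left(-5 \right)} \right)} = \frac{1}{3 \left(-318\right)} 9 \cdot 0 = \frac{1}{3} \left(- \frac{1}{318}\right) 0 = \left(- \frac{1}{954}\right) 0 = 0$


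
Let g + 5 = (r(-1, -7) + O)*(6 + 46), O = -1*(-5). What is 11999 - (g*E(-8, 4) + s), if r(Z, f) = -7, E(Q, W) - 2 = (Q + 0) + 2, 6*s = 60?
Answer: 11553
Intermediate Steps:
s = 10 (s = (⅙)*60 = 10)
E(Q, W) = 4 + Q (E(Q, W) = 2 + ((Q + 0) + 2) = 2 + (Q + 2) = 2 + (2 + Q) = 4 + Q)
O = 5
g = -109 (g = -5 + (-7 + 5)*(6 + 46) = -5 - 2*52 = -5 - 104 = -109)
11999 - (g*E(-8, 4) + s) = 11999 - (-109*(4 - 8) + 10) = 11999 - (-109*(-4) + 10) = 11999 - (436 + 10) = 11999 - 1*446 = 11999 - 446 = 11553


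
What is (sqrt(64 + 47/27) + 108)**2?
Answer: 316703/27 + 120*sqrt(213) ≈ 13481.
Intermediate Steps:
(sqrt(64 + 47/27) + 108)**2 = (sqrt(1775/27) + 108)**2 = (5*sqrt(213)/9 + 108)**2 = (108 + 5*sqrt(213)/9)**2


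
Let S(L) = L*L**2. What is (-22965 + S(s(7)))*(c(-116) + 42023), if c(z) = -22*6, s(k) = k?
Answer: -947658202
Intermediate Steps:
c(z) = -132
S(L) = L**3
(-22965 + S(s(7)))*(c(-116) + 42023) = (-22965 + 7**3)*(-132 + 42023) = (-22965 + 343)*41891 = -22622*41891 = -947658202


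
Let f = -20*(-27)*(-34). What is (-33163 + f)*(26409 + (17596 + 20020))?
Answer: -3298760075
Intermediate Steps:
f = -18360 (f = 540*(-34) = -18360)
(-33163 + f)*(26409 + (17596 + 20020)) = (-33163 - 18360)*(26409 + (17596 + 20020)) = -51523*(26409 + 37616) = -51523*64025 = -3298760075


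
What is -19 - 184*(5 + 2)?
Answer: -1307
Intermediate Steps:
-19 - 184*(5 + 2) = -19 - 184*7 = -19 - 46*28 = -19 - 1288 = -1307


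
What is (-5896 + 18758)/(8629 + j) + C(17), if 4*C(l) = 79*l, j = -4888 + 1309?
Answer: 3416799/10100 ≈ 338.30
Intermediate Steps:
j = -3579
C(l) = 79*l/4 (C(l) = (79*l)/4 = 79*l/4)
(-5896 + 18758)/(8629 + j) + C(17) = (-5896 + 18758)/(8629 - 3579) + (79/4)*17 = 12862/5050 + 1343/4 = 12862*(1/5050) + 1343/4 = 6431/2525 + 1343/4 = 3416799/10100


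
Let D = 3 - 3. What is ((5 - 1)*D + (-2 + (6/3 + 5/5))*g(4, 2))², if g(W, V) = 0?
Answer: 0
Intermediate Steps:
D = 0
((5 - 1)*D + (-2 + (6/3 + 5/5))*g(4, 2))² = ((5 - 1)*0 + (-2 + (6/3 + 5/5))*0)² = (4*0 + (-2 + (6*(⅓) + 5*(⅕)))*0)² = (0 + (-2 + (2 + 1))*0)² = (0 + (-2 + 3)*0)² = (0 + 1*0)² = (0 + 0)² = 0² = 0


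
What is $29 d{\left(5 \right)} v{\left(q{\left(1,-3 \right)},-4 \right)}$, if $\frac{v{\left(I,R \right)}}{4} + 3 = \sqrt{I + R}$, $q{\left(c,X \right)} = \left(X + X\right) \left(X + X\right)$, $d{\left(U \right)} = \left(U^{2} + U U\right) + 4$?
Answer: $-18792 + 25056 \sqrt{2} \approx 16643.0$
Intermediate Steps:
$d{\left(U \right)} = 4 + 2 U^{2}$ ($d{\left(U \right)} = \left(U^{2} + U^{2}\right) + 4 = 2 U^{2} + 4 = 4 + 2 U^{2}$)
$q{\left(c,X \right)} = 4 X^{2}$ ($q{\left(c,X \right)} = 2 X 2 X = 4 X^{2}$)
$v{\left(I,R \right)} = -12 + 4 \sqrt{I + R}$
$29 d{\left(5 \right)} v{\left(q{\left(1,-3 \right)},-4 \right)} = 29 \left(4 + 2 \cdot 5^{2}\right) \left(-12 + 4 \sqrt{4 \left(-3\right)^{2} - 4}\right) = 29 \left(4 + 2 \cdot 25\right) \left(-12 + 4 \sqrt{4 \cdot 9 - 4}\right) = 29 \left(4 + 50\right) \left(-12 + 4 \sqrt{36 - 4}\right) = 29 \cdot 54 \left(-12 + 4 \sqrt{32}\right) = 1566 \left(-12 + 4 \cdot 4 \sqrt{2}\right) = 1566 \left(-12 + 16 \sqrt{2}\right) = -18792 + 25056 \sqrt{2}$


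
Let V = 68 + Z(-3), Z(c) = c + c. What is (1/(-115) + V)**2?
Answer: 50822641/13225 ≈ 3842.9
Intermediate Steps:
Z(c) = 2*c
V = 62 (V = 68 + 2*(-3) = 68 - 6 = 62)
(1/(-115) + V)**2 = (1/(-115) + 62)**2 = (-1/115 + 62)**2 = (7129/115)**2 = 50822641/13225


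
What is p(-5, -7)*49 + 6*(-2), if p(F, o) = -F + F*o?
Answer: 1948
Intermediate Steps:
p(-5, -7)*49 + 6*(-2) = -5*(-1 - 7)*49 + 6*(-2) = -5*(-8)*49 - 12 = 40*49 - 12 = 1960 - 12 = 1948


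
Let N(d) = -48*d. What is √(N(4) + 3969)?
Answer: √3777 ≈ 61.457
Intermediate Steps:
√(N(4) + 3969) = √(-48*4 + 3969) = √(-192 + 3969) = √3777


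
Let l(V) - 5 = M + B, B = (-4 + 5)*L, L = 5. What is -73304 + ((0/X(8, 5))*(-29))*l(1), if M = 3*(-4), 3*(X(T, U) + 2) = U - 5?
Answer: -73304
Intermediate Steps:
X(T, U) = -11/3 + U/3 (X(T, U) = -2 + (U - 5)/3 = -2 + (-5 + U)/3 = -2 + (-5/3 + U/3) = -11/3 + U/3)
M = -12
B = 5 (B = (-4 + 5)*5 = 1*5 = 5)
l(V) = -2 (l(V) = 5 + (-12 + 5) = 5 - 7 = -2)
-73304 + ((0/X(8, 5))*(-29))*l(1) = -73304 + ((0/(-11/3 + (1/3)*5))*(-29))*(-2) = -73304 + ((0/(-11/3 + 5/3))*(-29))*(-2) = -73304 + ((0/(-2))*(-29))*(-2) = -73304 + ((0*(-1/2))*(-29))*(-2) = -73304 + (0*(-29))*(-2) = -73304 + 0*(-2) = -73304 + 0 = -73304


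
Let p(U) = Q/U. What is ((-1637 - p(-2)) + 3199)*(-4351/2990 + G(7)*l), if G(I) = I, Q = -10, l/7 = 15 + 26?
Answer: 9345984363/2990 ≈ 3.1257e+6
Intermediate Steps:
l = 287 (l = 7*(15 + 26) = 7*41 = 287)
p(U) = -10/U
((-1637 - p(-2)) + 3199)*(-4351/2990 + G(7)*l) = ((-1637 - (-10)/(-2)) + 3199)*(-4351/2990 + 7*287) = ((-1637 - (-10)*(-1)/2) + 3199)*(-4351*1/2990 + 2009) = ((-1637 - 1*5) + 3199)*(-4351/2990 + 2009) = ((-1637 - 5) + 3199)*(6002559/2990) = (-1642 + 3199)*(6002559/2990) = 1557*(6002559/2990) = 9345984363/2990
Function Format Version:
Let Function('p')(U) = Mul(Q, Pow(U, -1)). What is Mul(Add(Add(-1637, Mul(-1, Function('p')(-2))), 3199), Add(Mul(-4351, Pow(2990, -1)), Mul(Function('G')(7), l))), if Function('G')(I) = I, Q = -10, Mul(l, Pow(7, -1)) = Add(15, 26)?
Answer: Rational(9345984363, 2990) ≈ 3.1257e+6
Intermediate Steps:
l = 287 (l = Mul(7, Add(15, 26)) = Mul(7, 41) = 287)
Function('p')(U) = Mul(-10, Pow(U, -1))
Mul(Add(Add(-1637, Mul(-1, Function('p')(-2))), 3199), Add(Mul(-4351, Pow(2990, -1)), Mul(Function('G')(7), l))) = Mul(Add(Add(-1637, Mul(-1, Mul(-10, Pow(-2, -1)))), 3199), Add(Mul(-4351, Pow(2990, -1)), Mul(7, 287))) = Mul(Add(Add(-1637, Mul(-1, Mul(-10, Rational(-1, 2)))), 3199), Add(Mul(-4351, Rational(1, 2990)), 2009)) = Mul(Add(Add(-1637, Mul(-1, 5)), 3199), Add(Rational(-4351, 2990), 2009)) = Mul(Add(Add(-1637, -5), 3199), Rational(6002559, 2990)) = Mul(Add(-1642, 3199), Rational(6002559, 2990)) = Mul(1557, Rational(6002559, 2990)) = Rational(9345984363, 2990)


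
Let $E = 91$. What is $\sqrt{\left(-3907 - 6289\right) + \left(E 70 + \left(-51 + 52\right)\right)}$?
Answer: $15 i \sqrt{17} \approx 61.847 i$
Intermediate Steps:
$\sqrt{\left(-3907 - 6289\right) + \left(E 70 + \left(-51 + 52\right)\right)} = \sqrt{\left(-3907 - 6289\right) + \left(91 \cdot 70 + \left(-51 + 52\right)\right)} = \sqrt{-10196 + \left(6370 + 1\right)} = \sqrt{-10196 + 6371} = \sqrt{-3825} = 15 i \sqrt{17}$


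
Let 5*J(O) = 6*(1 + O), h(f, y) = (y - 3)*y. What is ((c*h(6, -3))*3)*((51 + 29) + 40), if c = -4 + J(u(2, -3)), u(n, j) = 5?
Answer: 20736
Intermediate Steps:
h(f, y) = y*(-3 + y) (h(f, y) = (-3 + y)*y = y*(-3 + y))
J(O) = 6/5 + 6*O/5 (J(O) = (6*(1 + O))/5 = (6 + 6*O)/5 = 6/5 + 6*O/5)
c = 16/5 (c = -4 + (6/5 + (6/5)*5) = -4 + (6/5 + 6) = -4 + 36/5 = 16/5 ≈ 3.2000)
((c*h(6, -3))*3)*((51 + 29) + 40) = ((16*(-3*(-3 - 3))/5)*3)*((51 + 29) + 40) = ((16*(-3*(-6))/5)*3)*(80 + 40) = (((16/5)*18)*3)*120 = ((288/5)*3)*120 = (864/5)*120 = 20736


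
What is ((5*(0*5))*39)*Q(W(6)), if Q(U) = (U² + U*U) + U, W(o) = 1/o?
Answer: 0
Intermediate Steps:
Q(U) = U + 2*U² (Q(U) = (U² + U²) + U = 2*U² + U = U + 2*U²)
((5*(0*5))*39)*Q(W(6)) = ((5*(0*5))*39)*((1 + 2/6)/6) = ((5*0)*39)*((1 + 2*(⅙))/6) = (0*39)*((1 + ⅓)/6) = 0*((⅙)*(4/3)) = 0*(2/9) = 0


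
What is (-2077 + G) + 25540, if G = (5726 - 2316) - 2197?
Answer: 24676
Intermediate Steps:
G = 1213 (G = 3410 - 2197 = 1213)
(-2077 + G) + 25540 = (-2077 + 1213) + 25540 = -864 + 25540 = 24676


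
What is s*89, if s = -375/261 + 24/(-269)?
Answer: -3178457/23403 ≈ -135.81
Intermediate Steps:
s = -35713/23403 (s = -375*1/261 + 24*(-1/269) = -125/87 - 24/269 = -35713/23403 ≈ -1.5260)
s*89 = -35713/23403*89 = -3178457/23403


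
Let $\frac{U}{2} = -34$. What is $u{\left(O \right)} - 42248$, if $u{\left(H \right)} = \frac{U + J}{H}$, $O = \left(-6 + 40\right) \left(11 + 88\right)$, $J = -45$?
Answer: $- \frac{142206881}{3366} \approx -42248.0$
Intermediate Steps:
$U = -68$ ($U = 2 \left(-34\right) = -68$)
$O = 3366$ ($O = 34 \cdot 99 = 3366$)
$u{\left(H \right)} = - \frac{113}{H}$ ($u{\left(H \right)} = \frac{-68 - 45}{H} = - \frac{113}{H}$)
$u{\left(O \right)} - 42248 = - \frac{113}{3366} - 42248 = - \frac{142206881}{3366}$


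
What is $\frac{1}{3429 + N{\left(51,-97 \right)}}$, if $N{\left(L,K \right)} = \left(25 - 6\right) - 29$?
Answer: $\frac{1}{3419} \approx 0.00029248$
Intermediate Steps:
$N{\left(L,K \right)} = -10$ ($N{\left(L,K \right)} = 19 - 29 = -10$)
$\frac{1}{3429 + N{\left(51,-97 \right)}} = \frac{1}{3429 - 10} = \frac{1}{3419}$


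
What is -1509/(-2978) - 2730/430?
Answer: -748107/128054 ≈ -5.8421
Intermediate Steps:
-1509/(-2978) - 2730/430 = -1509*(-1/2978) - 2730*1/430 = 1509/2978 - 273/43 = -748107/128054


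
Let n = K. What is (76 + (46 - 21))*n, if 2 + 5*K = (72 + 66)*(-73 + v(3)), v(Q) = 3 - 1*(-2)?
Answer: -947986/5 ≈ -1.8960e+5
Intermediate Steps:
v(Q) = 5 (v(Q) = 3 + 2 = 5)
K = -9386/5 (K = -2/5 + ((72 + 66)*(-73 + 5))/5 = -2/5 + (138*(-68))/5 = -2/5 + (1/5)*(-9384) = -2/5 - 9384/5 = -9386/5 ≈ -1877.2)
n = -9386/5 ≈ -1877.2
(76 + (46 - 21))*n = (76 + (46 - 21))*(-9386/5) = (76 + 25)*(-9386/5) = 101*(-9386/5) = -947986/5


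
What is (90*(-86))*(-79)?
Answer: 611460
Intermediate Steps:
(90*(-86))*(-79) = -7740*(-79) = 611460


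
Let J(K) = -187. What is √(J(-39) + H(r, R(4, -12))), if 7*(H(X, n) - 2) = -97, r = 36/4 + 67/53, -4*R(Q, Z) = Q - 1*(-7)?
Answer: 4*I*√609/7 ≈ 14.102*I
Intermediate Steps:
R(Q, Z) = -7/4 - Q/4 (R(Q, Z) = -(Q - 1*(-7))/4 = -(Q + 7)/4 = -(7 + Q)/4 = -7/4 - Q/4)
r = 544/53 (r = 36*(¼) + 67*(1/53) = 9 + 67/53 = 544/53 ≈ 10.264)
H(X, n) = -83/7 (H(X, n) = 2 + (⅐)*(-97) = 2 - 97/7 = -83/7)
√(J(-39) + H(r, R(4, -12))) = √(-187 - 83/7) = √(-1392/7) = 4*I*√609/7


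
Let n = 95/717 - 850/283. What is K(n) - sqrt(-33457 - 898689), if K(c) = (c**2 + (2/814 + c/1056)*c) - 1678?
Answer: -72598595008040423/43478554860576 - I*sqrt(932146) ≈ -1669.8 - 965.48*I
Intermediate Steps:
n = -582565/202911 (n = 95*(1/717) - 850*1/283 = 95/717 - 850/283 = -582565/202911 ≈ -2.8710)
K(c) = -1678 + c**2 + c*(1/407 + c/1056) (K(c) = (c**2 + (2*(1/814) + c*(1/1056))*c) - 1678 = (c**2 + (1/407 + c/1056)*c) - 1678 = (c**2 + c*(1/407 + c/1056)) - 1678 = -1678 + c**2 + c*(1/407 + c/1056))
K(n) - sqrt(-33457 - 898689) = (-1678 + (1/407)*(-582565/202911) + 1057*(-582565/202911)**2/1056) - sqrt(-33457 - 898689) = (-1678 - 15745/2232021 + (1057/1056)*(339381979225/41172873921)) - sqrt(-932146) = (-1678 - 15745/2232021 + 358726752040825/43478554860576) - I*sqrt(932146) = -72598595008040423/43478554860576 - I*sqrt(932146)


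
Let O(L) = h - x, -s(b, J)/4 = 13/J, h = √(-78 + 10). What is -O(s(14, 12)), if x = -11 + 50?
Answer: 39 - 2*I*√17 ≈ 39.0 - 8.2462*I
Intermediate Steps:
h = 2*I*√17 (h = √(-68) = 2*I*√17 ≈ 8.2462*I)
x = 39
s(b, J) = -52/J
O(L) = -39 + 2*I*√17 (O(L) = 2*I*√17 - 1*39 = 2*I*√17 - 39 = -39 + 2*I*√17)
-O(s(14, 12)) = -(-39 + 2*I*√17) = 39 - 2*I*√17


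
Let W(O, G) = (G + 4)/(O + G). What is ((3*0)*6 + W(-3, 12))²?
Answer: 256/81 ≈ 3.1605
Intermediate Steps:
W(O, G) = (4 + G)/(G + O)
((3*0)*6 + W(-3, 12))² = ((3*0)*6 + (4 + 12)/(12 - 3))² = (0*6 + 16/9)² = (0 + (⅑)*16)² = (0 + 16/9)² = (16/9)² = 256/81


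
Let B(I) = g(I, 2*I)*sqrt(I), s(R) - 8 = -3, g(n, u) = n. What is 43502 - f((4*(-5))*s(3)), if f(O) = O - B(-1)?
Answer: 43602 - I ≈ 43602.0 - 1.0*I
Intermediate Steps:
s(R) = 5 (s(R) = 8 - 3 = 5)
B(I) = I**(3/2) (B(I) = I*sqrt(I) = I**(3/2))
f(O) = I + O (f(O) = O - (-1)**(3/2) = O - (-1)*I = O + I = I + O)
43502 - f((4*(-5))*s(3)) = 43502 - (I + (4*(-5))*5) = 43502 - (I - 20*5) = 43502 - (I - 100) = 43502 - (-100 + I) = 43502 + (100 - I) = 43602 - I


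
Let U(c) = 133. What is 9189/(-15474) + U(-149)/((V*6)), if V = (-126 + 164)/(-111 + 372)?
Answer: 1564485/10316 ≈ 151.66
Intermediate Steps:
V = 38/261 ≈ 0.14559
9189/(-15474) + U(-149)/((V*6)) = 9189/(-15474) + 133/(((38/261)*6)) = 9189*(-1/15474) + 133/(76/87) = -3063/5158 + 133*(87/76) = -3063/5158 + 609/4 = 1564485/10316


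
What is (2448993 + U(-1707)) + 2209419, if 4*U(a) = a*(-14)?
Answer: 9328773/2 ≈ 4.6644e+6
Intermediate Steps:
U(a) = -7*a/2 (U(a) = (a*(-14))/4 = (-14*a)/4 = -7*a/2)
(2448993 + U(-1707)) + 2209419 = (2448993 - 7/2*(-1707)) + 2209419 = (2448993 + 11949/2) + 2209419 = 4909935/2 + 2209419 = 9328773/2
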